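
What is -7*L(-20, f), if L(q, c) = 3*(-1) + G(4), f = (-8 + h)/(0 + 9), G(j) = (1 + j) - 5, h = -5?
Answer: 21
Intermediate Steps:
G(j) = -4 + j
f = -13/9 (f = (-8 - 5)/(0 + 9) = -13/9 ≈ -1.4444)
L(q, c) = -3 (L(q, c) = 3*(-1) + (-4 + 4) = -3 + 0 = -3)
-7*L(-20, f) = -7*(-3) = 21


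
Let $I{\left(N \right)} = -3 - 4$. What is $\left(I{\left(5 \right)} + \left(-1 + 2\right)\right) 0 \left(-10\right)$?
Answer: $0$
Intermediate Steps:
$I{\left(N \right)} = -7$
$\left(I{\left(5 \right)} + \left(-1 + 2\right)\right) 0 \left(-10\right) = \left(-7 + \left(-1 + 2\right)\right) 0 \left(-10\right) = \left(-7 + 1\right) 0 \left(-10\right) = \left(-6\right) 0 \left(-10\right) = 0 \left(-10\right) = 0$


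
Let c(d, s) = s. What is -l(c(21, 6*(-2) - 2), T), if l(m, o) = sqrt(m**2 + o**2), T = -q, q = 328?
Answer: -2*sqrt(26945) ≈ -328.30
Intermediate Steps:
T = -328 (T = -1*328 = -328)
-l(c(21, 6*(-2) - 2), T) = -sqrt((6*(-2) - 2)**2 + (-328)**2) = -sqrt((-12 - 2)**2 + 107584) = -sqrt((-14)**2 + 107584) = -sqrt(196 + 107584) = -sqrt(107780) = -2*sqrt(26945)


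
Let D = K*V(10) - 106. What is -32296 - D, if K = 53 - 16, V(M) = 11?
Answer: -32597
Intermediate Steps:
K = 37
D = 301 (D = 37*11 - 106 = 407 - 106 = 301)
-32296 - D = -32296 - 1*301 = -32296 - 301 = -32597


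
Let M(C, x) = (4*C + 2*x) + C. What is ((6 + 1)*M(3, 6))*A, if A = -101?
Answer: -19089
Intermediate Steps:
M(C, x) = 2*x + 5*C (M(C, x) = (2*x + 4*C) + C = 2*x + 5*C)
((6 + 1)*M(3, 6))*A = ((6 + 1)*(2*6 + 5*3))*(-101) = (7*(12 + 15))*(-101) = (7*27)*(-101) = 189*(-101) = -19089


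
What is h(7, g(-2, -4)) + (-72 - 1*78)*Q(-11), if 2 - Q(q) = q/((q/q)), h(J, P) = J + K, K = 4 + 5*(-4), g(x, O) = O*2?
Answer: -1959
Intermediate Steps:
g(x, O) = 2*O
K = -16 (K = 4 - 20 = -16)
h(J, P) = -16 + J (h(J, P) = J - 16 = -16 + J)
Q(q) = 2 - q (Q(q) = 2 - q/(q/q) = 2 - q/1 = 2 - q)
h(7, g(-2, -4)) + (-72 - 1*78)*Q(-11) = (-16 + 7) + (-72 - 1*78)*(2 - 1*(-11)) = -9 + (-72 - 78)*(2 + 11) = -9 - 150*13 = -9 - 1950 = -1959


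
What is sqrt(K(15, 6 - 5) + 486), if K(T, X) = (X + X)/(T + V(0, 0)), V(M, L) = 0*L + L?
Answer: 2*sqrt(27345)/15 ≈ 22.048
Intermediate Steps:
V(M, L) = L (V(M, L) = 0 + L = L)
K(T, X) = 2*X/T (K(T, X) = (X + X)/(T + 0) = (2*X)/T = 2*X/T)
sqrt(K(15, 6 - 5) + 486) = sqrt(2*(6 - 5)/15 + 486) = sqrt(2*1*(1/15) + 486) = sqrt(2/15 + 486) = sqrt(7292/15) = 2*sqrt(27345)/15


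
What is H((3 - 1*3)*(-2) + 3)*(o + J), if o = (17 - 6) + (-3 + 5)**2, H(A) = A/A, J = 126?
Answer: 141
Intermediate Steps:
H(A) = 1
o = 15 (o = 11 + 2**2 = 11 + 4 = 15)
H((3 - 1*3)*(-2) + 3)*(o + J) = 1*(15 + 126) = 1*141 = 141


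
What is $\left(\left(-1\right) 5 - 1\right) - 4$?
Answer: $-10$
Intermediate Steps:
$\left(\left(-1\right) 5 - 1\right) - 4 = \left(-5 - 1\right) - 4 = -6 - 4 = -10$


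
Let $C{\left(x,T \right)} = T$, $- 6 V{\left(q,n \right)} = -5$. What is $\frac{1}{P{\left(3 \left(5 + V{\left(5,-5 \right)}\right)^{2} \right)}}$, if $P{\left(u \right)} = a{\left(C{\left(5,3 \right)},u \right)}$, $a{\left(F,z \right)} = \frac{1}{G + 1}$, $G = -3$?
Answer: $-2$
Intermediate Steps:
$V{\left(q,n \right)} = \frac{5}{6}$ ($V{\left(q,n \right)} = \left(- \frac{1}{6}\right) \left(-5\right) = \frac{5}{6}$)
$a{\left(F,z \right)} = - \frac{1}{2}$ ($a{\left(F,z \right)} = \frac{1}{-3 + 1} = \frac{1}{-2} = - \frac{1}{2}$)
$P{\left(u \right)} = - \frac{1}{2}$
$\frac{1}{P{\left(3 \left(5 + V{\left(5,-5 \right)}\right)^{2} \right)}} = \frac{1}{- \frac{1}{2}} = -2$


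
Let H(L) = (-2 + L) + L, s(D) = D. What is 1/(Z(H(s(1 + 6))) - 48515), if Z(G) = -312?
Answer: -1/48827 ≈ -2.0480e-5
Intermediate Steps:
H(L) = -2 + 2*L
1/(Z(H(s(1 + 6))) - 48515) = 1/(-312 - 48515) = 1/(-48827) = -1/48827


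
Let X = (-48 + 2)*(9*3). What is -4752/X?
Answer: 88/23 ≈ 3.8261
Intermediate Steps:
X = -1242 (X = -46*27 = -1242)
-4752/X = -4752/(-1242) = -4752*(-1/1242) = 88/23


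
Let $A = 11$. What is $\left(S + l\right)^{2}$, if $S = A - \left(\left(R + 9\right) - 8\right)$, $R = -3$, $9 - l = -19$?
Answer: $1681$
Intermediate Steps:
$l = 28$ ($l = 9 - -19 = 9 + 19 = 28$)
$S = 13$ ($S = 11 - \left(\left(-3 + 9\right) - 8\right) = 11 - \left(6 - 8\right) = 11 - -2 = 11 + 2 = 13$)
$\left(S + l\right)^{2} = \left(13 + 28\right)^{2} = 41^{2} = 1681$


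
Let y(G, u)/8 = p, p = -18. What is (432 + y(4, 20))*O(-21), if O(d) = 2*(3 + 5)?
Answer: 4608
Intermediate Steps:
y(G, u) = -144 (y(G, u) = 8*(-18) = -144)
O(d) = 16 (O(d) = 2*8 = 16)
(432 + y(4, 20))*O(-21) = (432 - 144)*16 = 288*16 = 4608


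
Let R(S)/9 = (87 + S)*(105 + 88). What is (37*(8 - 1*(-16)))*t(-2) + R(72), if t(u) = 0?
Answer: 276183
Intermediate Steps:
R(S) = 151119 + 1737*S (R(S) = 9*((87 + S)*(105 + 88)) = 9*((87 + S)*193) = 9*(16791 + 193*S) = 151119 + 1737*S)
(37*(8 - 1*(-16)))*t(-2) + R(72) = (37*(8 - 1*(-16)))*0 + (151119 + 1737*72) = (37*(8 + 16))*0 + (151119 + 125064) = (37*24)*0 + 276183 = 888*0 + 276183 = 0 + 276183 = 276183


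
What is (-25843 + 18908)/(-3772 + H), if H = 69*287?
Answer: -6935/16031 ≈ -0.43260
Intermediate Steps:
H = 19803
(-25843 + 18908)/(-3772 + H) = (-25843 + 18908)/(-3772 + 19803) = -6935/16031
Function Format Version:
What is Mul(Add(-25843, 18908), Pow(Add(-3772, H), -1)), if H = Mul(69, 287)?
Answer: Rational(-6935, 16031) ≈ -0.43260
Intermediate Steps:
H = 19803
Mul(Add(-25843, 18908), Pow(Add(-3772, H), -1)) = Mul(Add(-25843, 18908), Pow(Add(-3772, 19803), -1)) = Mul(-6935, Pow(16031, -1)) = Mul(-6935, Rational(1, 16031)) = Rational(-6935, 16031)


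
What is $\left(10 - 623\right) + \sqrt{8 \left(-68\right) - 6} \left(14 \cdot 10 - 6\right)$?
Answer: $-613 + 670 i \sqrt{22} \approx -613.0 + 3142.6 i$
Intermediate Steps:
$\left(10 - 623\right) + \sqrt{8 \left(-68\right) - 6} \left(14 \cdot 10 - 6\right) = \left(10 - 623\right) + \sqrt{-544 - 6} \left(140 - 6\right) = -613 + \sqrt{-550} \cdot 134 = -613 + 5 i \sqrt{22} \cdot 134 = -613 + 670 i \sqrt{22}$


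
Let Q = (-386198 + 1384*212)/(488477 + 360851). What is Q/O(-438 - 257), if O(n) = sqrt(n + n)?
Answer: 9279*I*sqrt(1390)/118056592 ≈ 0.0029303*I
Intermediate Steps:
O(n) = sqrt(2)*sqrt(n) (O(n) = sqrt(2*n) = sqrt(2)*sqrt(n))
Q = -46395/424664 (Q = (-386198 + 293408)/849328 = -92790*1/849328 = -46395/424664 ≈ -0.10925)
Q/O(-438 - 257) = -46395*sqrt(2)/(2*sqrt(-438 - 257))/424664 = -46395*(-I*sqrt(1390)/1390)/424664 = -(-9279)*I*sqrt(1390)/118056592 = 9279*I*sqrt(1390)/118056592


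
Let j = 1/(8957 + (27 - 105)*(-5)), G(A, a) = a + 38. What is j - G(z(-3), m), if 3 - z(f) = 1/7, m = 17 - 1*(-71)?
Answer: -1177721/9347 ≈ -126.00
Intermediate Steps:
m = 88 (m = 17 + 71 = 88)
z(f) = 20/7 (z(f) = 3 - 1/7 = 3 - 1*⅐ = 3 - ⅐ = 20/7)
G(A, a) = 38 + a
j = 1/9347 (j = 1/(8957 - 78*(-5)) = 1/(8957 + 390) = 1/9347 ≈ 0.00010699)
j - G(z(-3), m) = 1/9347 - (38 + 88) = 1/9347 - 1*126 = 1/9347 - 126 = -1177721/9347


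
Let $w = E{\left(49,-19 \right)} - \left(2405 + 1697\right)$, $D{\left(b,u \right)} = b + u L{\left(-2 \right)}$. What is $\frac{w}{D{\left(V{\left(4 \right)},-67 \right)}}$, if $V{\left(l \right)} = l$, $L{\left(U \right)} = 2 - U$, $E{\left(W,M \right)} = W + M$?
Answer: $\frac{509}{33} \approx 15.424$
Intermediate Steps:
$E{\left(W,M \right)} = M + W$
$D{\left(b,u \right)} = b + 4 u$ ($D{\left(b,u \right)} = b + u \left(2 - -2\right) = b + u \left(2 + 2\right) = b + u 4 = b + 4 u$)
$w = -4072$ ($w = \left(-19 + 49\right) - \left(2405 + 1697\right) = 30 - 4102 = -4072$)
$\frac{w}{D{\left(V{\left(4 \right)},-67 \right)}} = - \frac{4072}{4 + 4 \left(-67\right)} = - \frac{4072}{4 - 268} = - \frac{4072}{-264} = \left(-4072\right) \left(- \frac{1}{264}\right) = \frac{509}{33}$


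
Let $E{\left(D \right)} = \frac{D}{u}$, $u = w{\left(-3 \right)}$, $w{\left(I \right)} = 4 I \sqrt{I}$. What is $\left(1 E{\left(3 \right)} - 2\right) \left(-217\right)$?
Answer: $434 - \frac{217 i \sqrt{3}}{12} \approx 434.0 - 31.321 i$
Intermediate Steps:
$w{\left(I \right)} = 4 I^{\frac{3}{2}}$
$u = - 12 i \sqrt{3}$ ($u = 4 \left(-3\right)^{\frac{3}{2}} = 4 \left(- 3 i \sqrt{3}\right) = - 12 i \sqrt{3} \approx - 20.785 i$)
$E{\left(D \right)} = \frac{i D \sqrt{3}}{36}$ ($E{\left(D \right)} = \frac{D}{\left(-12\right) i \sqrt{3}} = D \frac{i \sqrt{3}}{36} = \frac{i D \sqrt{3}}{36}$)
$\left(1 E{\left(3 \right)} - 2\right) \left(-217\right) = \left(1 \cdot \frac{1}{36} i 3 \sqrt{3} - 2\right) \left(-217\right) = \left(1 \frac{i \sqrt{3}}{12} - 2\right) \left(-217\right) = \left(\frac{i \sqrt{3}}{12} - 2\right) \left(-217\right) = \left(-2 + \frac{i \sqrt{3}}{12}\right) \left(-217\right) = 434 - \frac{217 i \sqrt{3}}{12}$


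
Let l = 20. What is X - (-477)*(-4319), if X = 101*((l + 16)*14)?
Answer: -2009259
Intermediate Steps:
X = 50904 (X = 101*((20 + 16)*14) = 101*(36*14) = 101*504 = 50904)
X - (-477)*(-4319) = 50904 - (-477)*(-4319) = 50904 - 1*2060163 = 50904 - 2060163 = -2009259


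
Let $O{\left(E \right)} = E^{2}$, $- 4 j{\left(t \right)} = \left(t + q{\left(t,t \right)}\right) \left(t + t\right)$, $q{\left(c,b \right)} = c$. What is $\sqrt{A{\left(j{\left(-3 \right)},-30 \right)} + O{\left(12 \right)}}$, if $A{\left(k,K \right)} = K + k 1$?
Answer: $\sqrt{105} \approx 10.247$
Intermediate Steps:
$j{\left(t \right)} = - t^{2}$ ($j{\left(t \right)} = - \frac{\left(t + t\right) \left(t + t\right)}{4} = - \frac{2 t 2 t}{4} = - \frac{4 t^{2}}{4} = - t^{2}$)
$A{\left(k,K \right)} = K + k$
$\sqrt{A{\left(j{\left(-3 \right)},-30 \right)} + O{\left(12 \right)}} = \sqrt{\left(-30 - \left(-3\right)^{2}\right) + 12^{2}} = \sqrt{\left(-30 - 9\right) + 144} = \sqrt{-39 + 144} = \sqrt{105}$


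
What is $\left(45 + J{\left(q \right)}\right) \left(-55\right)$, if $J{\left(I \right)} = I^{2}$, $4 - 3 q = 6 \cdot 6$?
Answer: $- \frac{78595}{9} \approx -8732.8$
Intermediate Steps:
$q = - \frac{32}{3}$ ($q = \frac{4}{3} - \frac{6 \cdot 6}{3} = \frac{4}{3} - 12 = - \frac{32}{3} \approx -10.667$)
$\left(45 + J{\left(q \right)}\right) \left(-55\right) = \left(45 + \left(- \frac{32}{3}\right)^{2}\right) \left(-55\right) = \left(45 + \frac{1024}{9}\right) \left(-55\right) = \frac{1429}{9} \left(-55\right) = - \frac{78595}{9}$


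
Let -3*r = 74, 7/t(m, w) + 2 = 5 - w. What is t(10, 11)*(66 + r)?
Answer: -217/6 ≈ -36.167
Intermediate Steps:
t(m, w) = 7/(3 - w) (t(m, w) = 7/(-2 + (5 - w)) = 7/(3 - w))
r = -74/3 (r = -⅓*74 = -74/3 ≈ -24.667)
t(10, 11)*(66 + r) = (-7/(-3 + 11))*(66 - 74/3) = -7/8*(124/3) = -7*⅛*(124/3) = -7/8*124/3 = -217/6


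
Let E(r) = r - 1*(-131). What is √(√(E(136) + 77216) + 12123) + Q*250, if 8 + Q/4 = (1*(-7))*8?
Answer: -64000 + √(12123 + √77483) ≈ -63889.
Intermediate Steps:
E(r) = 131 + r (E(r) = r + 131 = 131 + r)
Q = -256 (Q = -32 + 4*((1*(-7))*8) = -32 + 4*(-7*8) = -32 + 4*(-56) = -32 - 224 = -256)
√(√(E(136) + 77216) + 12123) + Q*250 = √(√((131 + 136) + 77216) + 12123) - 256*250 = √(√(267 + 77216) + 12123) - 64000 = √(√77483 + 12123) - 64000 = √(12123 + √77483) - 64000 = -64000 + √(12123 + √77483)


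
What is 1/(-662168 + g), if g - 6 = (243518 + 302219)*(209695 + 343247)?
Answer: 1/301760246092 ≈ 3.3139e-12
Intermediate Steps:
g = 301760908260 (g = 6 + (243518 + 302219)*(209695 + 343247) = 6 + 545737*552942 = 6 + 301760908254 = 301760908260)
1/(-662168 + g) = 1/(-662168 + 301760908260) = 1/301760246092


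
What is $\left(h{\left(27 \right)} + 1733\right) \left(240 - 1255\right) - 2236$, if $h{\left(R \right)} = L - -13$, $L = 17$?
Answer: $-1791681$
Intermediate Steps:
$h{\left(R \right)} = 30$ ($h{\left(R \right)} = 17 - -13 = 17 + 13 = 30$)
$\left(h{\left(27 \right)} + 1733\right) \left(240 - 1255\right) - 2236 = \left(30 + 1733\right) \left(240 - 1255\right) - 2236 = 1763 \left(-1015\right) - 2236 = -1789445 - 2236 = -1791681$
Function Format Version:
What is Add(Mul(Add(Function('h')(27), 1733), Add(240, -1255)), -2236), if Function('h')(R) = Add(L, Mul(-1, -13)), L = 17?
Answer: -1791681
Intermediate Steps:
Function('h')(R) = 30 (Function('h')(R) = Add(17, Mul(-1, -13)) = Add(17, 13) = 30)
Add(Mul(Add(Function('h')(27), 1733), Add(240, -1255)), -2236) = Add(Mul(Add(30, 1733), Add(240, -1255)), -2236) = Add(Mul(1763, -1015), -2236) = Add(-1789445, -2236) = -1791681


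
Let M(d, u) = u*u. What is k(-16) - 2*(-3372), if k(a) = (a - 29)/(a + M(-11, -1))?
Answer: 6747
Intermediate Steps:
M(d, u) = u²
k(a) = (-29 + a)/(1 + a) (k(a) = (a - 29)/(a + (-1)²) = (-29 + a)/(a + 1) = (-29 + a)/(1 + a))
k(-16) - 2*(-3372) = (-29 - 16)/(1 - 16) - 2*(-3372) = -45/(-15) - 1*(-6744) = -1/15*(-45) + 6744 = 3 + 6744 = 6747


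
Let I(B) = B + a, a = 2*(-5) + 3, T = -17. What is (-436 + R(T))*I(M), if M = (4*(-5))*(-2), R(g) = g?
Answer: -14949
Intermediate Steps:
M = 40 (M = -20*(-2) = 40)
a = -7 (a = -10 + 3 = -7)
I(B) = -7 + B (I(B) = B - 7 = -7 + B)
(-436 + R(T))*I(M) = (-436 - 17)*(-7 + 40) = -453*33 = -14949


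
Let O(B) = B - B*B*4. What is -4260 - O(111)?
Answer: 44913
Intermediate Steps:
O(B) = B - 4*B**2 (O(B) = B - B**2*4 = B - 4*B**2)
-4260 - O(111) = -4260 - 111*(1 - 4*111) = -4260 - 111*(1 - 444) = -4260 - 111*(-443) = -4260 - 1*(-49173) = -4260 + 49173 = 44913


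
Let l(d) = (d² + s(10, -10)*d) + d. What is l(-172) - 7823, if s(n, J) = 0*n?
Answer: 21589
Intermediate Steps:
s(n, J) = 0
l(d) = d + d² (l(d) = (d² + 0*d) + d = (d² + 0) + d = d² + d = d + d²)
l(-172) - 7823 = -172*(1 - 172) - 7823 = -172*(-171) - 7823 = 29412 - 7823 = 21589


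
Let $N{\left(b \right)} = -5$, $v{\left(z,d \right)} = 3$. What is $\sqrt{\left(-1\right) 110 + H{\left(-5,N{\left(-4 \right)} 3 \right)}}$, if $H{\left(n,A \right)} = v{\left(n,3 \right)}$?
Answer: $i \sqrt{107} \approx 10.344 i$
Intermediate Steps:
$H{\left(n,A \right)} = 3$
$\sqrt{\left(-1\right) 110 + H{\left(-5,N{\left(-4 \right)} 3 \right)}} = \sqrt{\left(-1\right) 110 + 3} = \sqrt{-110 + 3} = \sqrt{-107} = i \sqrt{107}$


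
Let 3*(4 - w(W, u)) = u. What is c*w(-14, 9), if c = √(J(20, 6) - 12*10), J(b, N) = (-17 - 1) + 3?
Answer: 3*I*√15 ≈ 11.619*I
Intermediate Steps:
J(b, N) = -15 (J(b, N) = -18 + 3 = -15)
w(W, u) = 4 - u/3
c = 3*I*√15 (c = √(-15 - 12*10) = √(-15 - 120) = √(-135) = 3*I*√15 ≈ 11.619*I)
c*w(-14, 9) = (3*I*√15)*(4 - ⅓*9) = (3*I*√15)*(4 - 3) = (3*I*√15)*1 = 3*I*√15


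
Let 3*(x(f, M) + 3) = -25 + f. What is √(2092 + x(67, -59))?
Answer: √2103 ≈ 45.858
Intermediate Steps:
x(f, M) = -34/3 + f/3 (x(f, M) = -3 + (-25 + f)/3 = -3 + (-25/3 + f/3) = -34/3 + f/3)
√(2092 + x(67, -59)) = √(2092 + (-34/3 + (⅓)*67)) = √(2092 + (-34/3 + 67/3)) = √(2092 + 11) = √2103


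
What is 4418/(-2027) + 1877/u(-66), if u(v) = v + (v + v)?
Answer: -4679443/401346 ≈ -11.659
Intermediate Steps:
u(v) = 3*v (u(v) = v + 2*v = 3*v)
4418/(-2027) + 1877/u(-66) = 4418/(-2027) + 1877/((3*(-66))) = 4418*(-1/2027) + 1877/(-198) = -4418/2027 + 1877*(-1/198) = -4418/2027 - 1877/198 = -4679443/401346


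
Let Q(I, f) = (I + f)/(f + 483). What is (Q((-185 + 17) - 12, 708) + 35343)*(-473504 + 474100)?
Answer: 8362682812/397 ≈ 2.1065e+7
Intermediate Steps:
Q(I, f) = (I + f)/(483 + f)
(Q((-185 + 17) - 12, 708) + 35343)*(-473504 + 474100) = ((((-185 + 17) - 12) + 708)/(483 + 708) + 35343)*(-473504 + 474100) = (((-168 - 12) + 708)/1191 + 35343)*596 = ((-180 + 708)/1191 + 35343)*596 = ((1/1191)*528 + 35343)*596 = (176/397 + 35343)*596 = (14031347/397)*596 = 8362682812/397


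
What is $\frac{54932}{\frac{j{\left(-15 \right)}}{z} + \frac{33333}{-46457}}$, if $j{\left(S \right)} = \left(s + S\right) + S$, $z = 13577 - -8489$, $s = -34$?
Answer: $- \frac{28155950369492}{369249613} \approx -76252.0$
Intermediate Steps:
$z = 22066$ ($z = 13577 + 8489 = 22066$)
$j{\left(S \right)} = -34 + 2 S$ ($j{\left(S \right)} = \left(-34 + S\right) + S = -34 + 2 S$)
$\frac{54932}{\frac{j{\left(-15 \right)}}{z} + \frac{33333}{-46457}} = \frac{54932}{\frac{-34 + 2 \left(-15\right)}{22066} + \frac{33333}{-46457}} = \frac{54932}{\left(-34 - 30\right) \frac{1}{22066} + 33333 \left(- \frac{1}{46457}\right)} = \frac{54932}{\left(-64\right) \frac{1}{22066} - \frac{33333}{46457}} = \frac{54932}{- \frac{32}{11033} - \frac{33333}{46457}} = \frac{54932}{- \frac{369249613}{512560081}} = 54932 \left(- \frac{512560081}{369249613}\right) = - \frac{28155950369492}{369249613}$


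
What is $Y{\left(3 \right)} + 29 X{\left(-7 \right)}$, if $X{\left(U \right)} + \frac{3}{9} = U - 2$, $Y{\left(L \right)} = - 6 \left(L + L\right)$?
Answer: $- \frac{920}{3} \approx -306.67$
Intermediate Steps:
$Y{\left(L \right)} = - 12 L$ ($Y{\left(L \right)} = - 6 \cdot 2 L = - 12 L$)
$X{\left(U \right)} = - \frac{7}{3} + U$ ($X{\left(U \right)} = - \frac{1}{3} + \left(U - 2\right) = - \frac{1}{3} + \left(-2 + U\right) = - \frac{7}{3} + U$)
$Y{\left(3 \right)} + 29 X{\left(-7 \right)} = \left(-12\right) 3 + 29 \left(- \frac{7}{3} - 7\right) = -36 + 29 \left(- \frac{28}{3}\right) = -36 - \frac{812}{3} = - \frac{920}{3}$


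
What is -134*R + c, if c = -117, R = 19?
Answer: -2663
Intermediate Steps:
-134*R + c = -134*19 - 117 = -2546 - 117 = -2663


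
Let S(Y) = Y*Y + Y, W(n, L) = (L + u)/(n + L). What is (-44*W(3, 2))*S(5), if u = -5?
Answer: 792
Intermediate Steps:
W(n, L) = (-5 + L)/(L + n) (W(n, L) = (L - 5)/(n + L) = (-5 + L)/(L + n))
S(Y) = Y + Y**2 (S(Y) = Y**2 + Y = Y + Y**2)
(-44*W(3, 2))*S(5) = (-44*(-5 + 2)/(2 + 3))*(5*(1 + 5)) = (-44*(-3)/5)*(5*6) = -44*(-3)/5*30 = -44*(-3/5)*30 = (132/5)*30 = 792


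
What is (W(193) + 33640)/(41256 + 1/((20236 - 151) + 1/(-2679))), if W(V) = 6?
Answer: 1810414345244/2219891051463 ≈ 0.81554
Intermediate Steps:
(W(193) + 33640)/(41256 + 1/((20236 - 151) + 1/(-2679))) = (6 + 33640)/(41256 + 1/((20236 - 151) + 1/(-2679))) = 33646/(41256 + 1/(20085 - 1/2679)) = 33646/(41256 + 1/(53807714/2679)) = 33646/(41256 + 2679/53807714) = 33646/(2219891051463/53807714) = 33646*(53807714/2219891051463) = 1810414345244/2219891051463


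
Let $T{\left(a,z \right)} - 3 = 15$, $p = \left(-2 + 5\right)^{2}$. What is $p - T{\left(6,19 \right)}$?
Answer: $-9$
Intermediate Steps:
$p = 9$ ($p = 3^{2} = 9$)
$T{\left(a,z \right)} = 18$ ($T{\left(a,z \right)} = 3 + 15 = 18$)
$p - T{\left(6,19 \right)} = 9 - 18 = -9$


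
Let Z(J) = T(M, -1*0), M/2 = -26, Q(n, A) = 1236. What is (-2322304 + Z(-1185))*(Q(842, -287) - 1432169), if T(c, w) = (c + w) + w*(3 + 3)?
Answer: 3323135838148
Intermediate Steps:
M = -52 (M = 2*(-26) = -52)
T(c, w) = c + 7*w (T(c, w) = (c + w) + w*6 = (c + w) + 6*w = c + 7*w)
Z(J) = -52 (Z(J) = -52 + 7*(-1*0) = -52 + 7*0 = -52 + 0 = -52)
(-2322304 + Z(-1185))*(Q(842, -287) - 1432169) = (-2322304 - 52)*(1236 - 1432169) = -2322356*(-1430933) = 3323135838148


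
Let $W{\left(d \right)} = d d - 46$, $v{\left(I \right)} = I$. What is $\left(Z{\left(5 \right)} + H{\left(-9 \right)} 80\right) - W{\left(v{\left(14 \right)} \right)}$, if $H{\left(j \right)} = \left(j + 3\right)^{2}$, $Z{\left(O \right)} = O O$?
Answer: $2755$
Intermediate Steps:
$Z{\left(O \right)} = O^{2}$
$H{\left(j \right)} = \left(3 + j\right)^{2}$
$W{\left(d \right)} = -46 + d^{2}$ ($W{\left(d \right)} = d^{2} - 46 = -46 + d^{2}$)
$\left(Z{\left(5 \right)} + H{\left(-9 \right)} 80\right) - W{\left(v{\left(14 \right)} \right)} = \left(5^{2} + \left(3 - 9\right)^{2} \cdot 80\right) - \left(-46 + 14^{2}\right) = \left(25 + \left(-6\right)^{2} \cdot 80\right) - \left(-46 + 196\right) = \left(25 + 36 \cdot 80\right) - 150 = \left(25 + 2880\right) - 150 = 2905 - 150 = 2755$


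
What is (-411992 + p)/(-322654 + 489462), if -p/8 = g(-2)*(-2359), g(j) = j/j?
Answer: -49140/20851 ≈ -2.3567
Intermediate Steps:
g(j) = 1
p = 18872 (p = -8*(-2359) = 18872)
(-411992 + p)/(-322654 + 489462) = (-411992 + 18872)/(-322654 + 489462) = -393120/166808 = -393120*1/166808 = -49140/20851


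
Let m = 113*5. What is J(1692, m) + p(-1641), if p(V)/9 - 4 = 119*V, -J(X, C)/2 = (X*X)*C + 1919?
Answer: -3236797633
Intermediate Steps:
m = 565
J(X, C) = -3838 - 2*C*X**2 (J(X, C) = -2*((X*X)*C + 1919) = -2*(X**2*C + 1919) = -2*(C*X**2 + 1919) = -2*(1919 + C*X**2) = -3838 - 2*C*X**2)
p(V) = 36 + 1071*V (p(V) = 36 + 9*(119*V) = 36 + 1071*V)
J(1692, m) + p(-1641) = (-3838 - 2*565*1692**2) + (36 + 1071*(-1641)) = (-3838 - 2*565*2862864) + (36 - 1757511) = (-3838 - 3235036320) - 1757475 = -3235040158 - 1757475 = -3236797633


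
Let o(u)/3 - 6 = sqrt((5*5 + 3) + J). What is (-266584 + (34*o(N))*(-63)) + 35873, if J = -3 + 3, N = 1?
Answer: -269267 - 12852*sqrt(7) ≈ -3.0327e+5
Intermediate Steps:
J = 0
o(u) = 18 + 6*sqrt(7) (o(u) = 18 + 3*sqrt((5*5 + 3) + 0) = 18 + 3*sqrt((25 + 3) + 0) = 18 + 3*sqrt(28 + 0) = 18 + 3*sqrt(28) = 18 + 3*(2*sqrt(7)) = 18 + 6*sqrt(7))
(-266584 + (34*o(N))*(-63)) + 35873 = (-266584 + (34*(18 + 6*sqrt(7)))*(-63)) + 35873 = (-266584 + (612 + 204*sqrt(7))*(-63)) + 35873 = (-266584 + (-38556 - 12852*sqrt(7))) + 35873 = (-305140 - 12852*sqrt(7)) + 35873 = -269267 - 12852*sqrt(7)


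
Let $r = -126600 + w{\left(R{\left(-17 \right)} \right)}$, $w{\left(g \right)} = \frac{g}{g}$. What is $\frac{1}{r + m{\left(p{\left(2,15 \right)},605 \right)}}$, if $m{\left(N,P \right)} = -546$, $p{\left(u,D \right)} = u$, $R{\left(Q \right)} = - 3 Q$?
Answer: $- \frac{1}{127145} \approx -7.865 \cdot 10^{-6}$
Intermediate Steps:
$w{\left(g \right)} = 1$
$r = -126599$ ($r = -126600 + 1 = -126599$)
$\frac{1}{r + m{\left(p{\left(2,15 \right)},605 \right)}} = \frac{1}{-126599 - 546} = \frac{1}{-127145} = - \frac{1}{127145}$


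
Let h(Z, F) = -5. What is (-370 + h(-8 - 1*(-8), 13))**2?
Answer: 140625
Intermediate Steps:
(-370 + h(-8 - 1*(-8), 13))**2 = (-370 - 5)**2 = (-375)**2 = 140625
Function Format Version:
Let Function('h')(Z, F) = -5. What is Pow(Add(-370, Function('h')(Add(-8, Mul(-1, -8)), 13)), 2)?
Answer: 140625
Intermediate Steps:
Pow(Add(-370, Function('h')(Add(-8, Mul(-1, -8)), 13)), 2) = Pow(Add(-370, -5), 2) = Pow(-375, 2) = 140625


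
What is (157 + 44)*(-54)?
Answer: -10854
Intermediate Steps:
(157 + 44)*(-54) = 201*(-54) = -10854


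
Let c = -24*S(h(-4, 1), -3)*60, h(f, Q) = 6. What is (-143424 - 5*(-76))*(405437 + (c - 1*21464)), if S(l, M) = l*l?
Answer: -47509632852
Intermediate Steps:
S(l, M) = l²
c = -51840 (c = -24*6²*60 = -24*36*60 = -864*60 = -51840)
(-143424 - 5*(-76))*(405437 + (c - 1*21464)) = (-143424 - 5*(-76))*(405437 + (-51840 - 1*21464)) = (-143424 + 380)*(405437 + (-51840 - 21464)) = -143044*(405437 - 73304) = -143044*332133 = -47509632852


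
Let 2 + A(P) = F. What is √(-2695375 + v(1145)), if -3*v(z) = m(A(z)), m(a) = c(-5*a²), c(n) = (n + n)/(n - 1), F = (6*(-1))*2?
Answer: I*√2593924421295/981 ≈ 1641.8*I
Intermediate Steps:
F = -12 (F = -6*2 = -12)
A(P) = -14 (A(P) = -2 - 12 = -14)
c(n) = 2*n/(-1 + n) (c(n) = (2*n)/(-1 + n) = 2*n/(-1 + n))
m(a) = -10*a²/(-1 - 5*a²) (m(a) = 2*(-5*a²)/(-1 - 5*a²) = -10*a²/(-1 - 5*a²))
v(z) = -1960/2943 (v(z) = -10*(-14)²/(3*(1 + 5*(-14)²)) = -10*196/(3*(1 + 5*196)) = -10*196/(3*(1 + 980)) = -10*196/(3*981) = -⅓*1960/981 = -1960/2943)
√(-2695375 + v(1145)) = √(-2695375 - 1960/2943) = √(-7932490585/2943) = I*√2593924421295/981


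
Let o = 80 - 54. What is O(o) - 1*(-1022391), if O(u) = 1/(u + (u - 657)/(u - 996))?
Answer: 26429830711/25851 ≈ 1.0224e+6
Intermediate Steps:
o = 26
O(u) = 1/(u + (-657 + u)/(-996 + u))
O(o) - 1*(-1022391) = (996 - 1*26)/(657 - 1*26² + 995*26) - 1*(-1022391) = (996 - 26)/(657 - 1*676 + 25870) + 1022391 = 970/(657 - 676 + 25870) + 1022391 = 970/25851 + 1022391 = 26429830711/25851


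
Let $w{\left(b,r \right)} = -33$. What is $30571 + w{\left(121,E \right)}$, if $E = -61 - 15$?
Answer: $30538$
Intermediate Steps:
$E = -76$
$30571 + w{\left(121,E \right)} = 30571 - 33 = 30538$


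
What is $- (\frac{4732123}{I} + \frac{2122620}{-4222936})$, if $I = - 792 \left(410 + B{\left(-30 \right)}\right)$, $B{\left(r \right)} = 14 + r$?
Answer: $\frac{13800676403}{880854768} \approx 15.667$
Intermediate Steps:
$I = -312048$ ($I = - 792 \left(410 + \left(14 - 30\right)\right) = - 792 \left(410 - 16\right) = \left(-792\right) 394 = -312048$)
$- (\frac{4732123}{I} + \frac{2122620}{-4222936}) = - (\frac{4732123}{-312048} + \frac{2122620}{-4222936}) = - (4732123 \left(- \frac{1}{312048}\right) + 2122620 \left(- \frac{1}{4222936}\right)) = - (- \frac{430193}{28368} - \frac{31215}{62102}) = \left(-1\right) \left(- \frac{13800676403}{880854768}\right) = \frac{13800676403}{880854768}$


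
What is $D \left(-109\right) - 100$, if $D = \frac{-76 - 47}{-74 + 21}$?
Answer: $- \frac{18707}{53} \approx -352.96$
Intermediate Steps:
$D = \frac{123}{53}$ ($D = - \frac{123}{-53} = \left(-123\right) \left(- \frac{1}{53}\right) = \frac{123}{53} \approx 2.3208$)
$D \left(-109\right) - 100 = \frac{123}{53} \left(-109\right) - 100 = - \frac{13407}{53} - 100 = - \frac{18707}{53}$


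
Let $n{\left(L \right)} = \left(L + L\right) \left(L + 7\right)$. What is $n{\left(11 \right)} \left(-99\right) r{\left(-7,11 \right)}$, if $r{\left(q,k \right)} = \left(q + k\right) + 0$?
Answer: $-156816$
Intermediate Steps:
$r{\left(q,k \right)} = k + q$ ($r{\left(q,k \right)} = \left(k + q\right) + 0 = k + q$)
$n{\left(L \right)} = 2 L \left(7 + L\right)$
$n{\left(11 \right)} \left(-99\right) r{\left(-7,11 \right)} = 2 \cdot 11 \left(7 + 11\right) \left(-99\right) \left(11 - 7\right) = 2 \cdot 11 \cdot 18 \left(-99\right) 4 = 396 \left(-99\right) 4 = \left(-39204\right) 4 = -156816$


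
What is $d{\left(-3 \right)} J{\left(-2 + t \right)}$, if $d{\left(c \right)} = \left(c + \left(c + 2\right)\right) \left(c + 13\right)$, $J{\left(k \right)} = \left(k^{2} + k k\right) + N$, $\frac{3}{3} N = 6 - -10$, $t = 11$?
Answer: $-7120$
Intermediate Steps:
$N = 16$ ($N = 6 - -10 = 6 + 10 = 16$)
$J{\left(k \right)} = 16 + 2 k^{2}$ ($J{\left(k \right)} = \left(k^{2} + k k\right) + 16 = \left(k^{2} + k^{2}\right) + 16 = 2 k^{2} + 16 = 16 + 2 k^{2}$)
$d{\left(c \right)} = \left(2 + 2 c\right) \left(13 + c\right)$ ($d{\left(c \right)} = \left(c + \left(2 + c\right)\right) \left(13 + c\right) = \left(2 + 2 c\right) \left(13 + c\right)$)
$d{\left(-3 \right)} J{\left(-2 + t \right)} = \left(26 + 2 \left(-3\right)^{2} + 28 \left(-3\right)\right) \left(16 + 2 \left(-2 + 11\right)^{2}\right) = \left(26 + 2 \cdot 9 - 84\right) \left(16 + 2 \cdot 9^{2}\right) = \left(26 + 18 - 84\right) \left(16 + 2 \cdot 81\right) = - 40 \left(16 + 162\right) = \left(-40\right) 178 = -7120$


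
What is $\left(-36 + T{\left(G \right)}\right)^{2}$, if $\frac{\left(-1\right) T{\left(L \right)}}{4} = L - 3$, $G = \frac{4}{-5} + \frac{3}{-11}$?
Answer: $\frac{1175056}{3025} \approx 388.45$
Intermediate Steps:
$G = - \frac{59}{55}$ ($G = 4 \left(- \frac{1}{5}\right) + 3 \left(- \frac{1}{11}\right) = - \frac{4}{5} - \frac{3}{11} = - \frac{59}{55} \approx -1.0727$)
$T{\left(L \right)} = 12 - 4 L$ ($T{\left(L \right)} = - 4 \left(L - 3\right) = - 4 \left(-3 + L\right) = 12 - 4 L$)
$\left(-36 + T{\left(G \right)}\right)^{2} = \left(-36 + \left(12 - - \frac{236}{55}\right)\right)^{2} = \left(-36 + \left(12 + \frac{236}{55}\right)\right)^{2} = \left(-36 + \frac{896}{55}\right)^{2} = \left(- \frac{1084}{55}\right)^{2} = \frac{1175056}{3025}$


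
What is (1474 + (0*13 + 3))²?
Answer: 2181529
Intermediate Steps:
(1474 + (0*13 + 3))² = (1474 + (0 + 3))² = (1474 + 3)² = 1477² = 2181529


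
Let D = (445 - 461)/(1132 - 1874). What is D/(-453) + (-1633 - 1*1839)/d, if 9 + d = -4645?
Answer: 291738752/391082601 ≈ 0.74598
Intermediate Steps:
d = -4654 (d = -9 - 4645 = -4654)
D = 8/371 (D = -16/(-742) = -16*(-1/742) = 8/371 ≈ 0.021563)
D/(-453) + (-1633 - 1*1839)/d = (8/371)/(-453) + (-1633 - 1*1839)/(-4654) = (8/371)*(-1/453) + (-1633 - 1839)*(-1/4654) = -8/168063 - 3472*(-1/4654) = -8/168063 + 1736/2327 = 291738752/391082601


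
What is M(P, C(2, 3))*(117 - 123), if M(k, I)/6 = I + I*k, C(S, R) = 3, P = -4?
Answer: 324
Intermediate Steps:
M(k, I) = 6*I + 6*I*k (M(k, I) = 6*(I + I*k) = 6*I + 6*I*k)
M(P, C(2, 3))*(117 - 123) = (6*3*(1 - 4))*(117 - 123) = (6*3*(-3))*(-6) = -54*(-6) = 324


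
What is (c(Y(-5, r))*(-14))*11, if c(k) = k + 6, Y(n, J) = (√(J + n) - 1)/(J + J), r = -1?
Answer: -1001 + 77*I*√6 ≈ -1001.0 + 188.61*I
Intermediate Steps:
Y(n, J) = (-1 + √(J + n))/(2*J) (Y(n, J) = (-1 + √(J + n))/((2*J)) = (-1 + √(J + n))*(1/(2*J)) = (-1 + √(J + n))/(2*J))
c(k) = 6 + k
(c(Y(-5, r))*(-14))*11 = ((6 + (½)*(-1 + √(-1 - 5))/(-1))*(-14))*11 = ((6 + (½)*(-1)*(-1 + √(-6)))*(-14))*11 = ((6 + (½)*(-1)*(-1 + I*√6))*(-14))*11 = ((6 + (½ - I*√6/2))*(-14))*11 = ((13/2 - I*√6/2)*(-14))*11 = (-91 + 7*I*√6)*11 = -1001 + 77*I*√6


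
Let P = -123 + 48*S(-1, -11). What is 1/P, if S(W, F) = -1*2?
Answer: -1/219 ≈ -0.0045662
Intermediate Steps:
S(W, F) = -2
P = -219 (P = -123 + 48*(-2) = -123 - 96 = -219)
1/P = 1/(-219) = -1/219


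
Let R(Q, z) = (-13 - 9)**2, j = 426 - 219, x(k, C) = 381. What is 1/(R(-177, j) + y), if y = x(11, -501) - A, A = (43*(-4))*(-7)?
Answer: -1/339 ≈ -0.0029499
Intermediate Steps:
A = 1204 (A = -172*(-7) = 1204)
j = 207
R(Q, z) = 484 (R(Q, z) = (-22)**2 = 484)
y = -823 (y = 381 - 1*1204 = 381 - 1204 = -823)
1/(R(-177, j) + y) = 1/(484 - 823) = 1/(-339) = -1/339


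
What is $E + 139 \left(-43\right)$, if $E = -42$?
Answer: $-6019$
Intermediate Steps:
$E + 139 \left(-43\right) = -42 + 139 \left(-43\right) = -42 - 5977 = -6019$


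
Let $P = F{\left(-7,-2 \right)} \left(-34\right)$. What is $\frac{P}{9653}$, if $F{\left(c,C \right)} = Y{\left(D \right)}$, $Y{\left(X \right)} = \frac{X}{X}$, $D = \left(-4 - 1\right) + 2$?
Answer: $- \frac{34}{9653} \approx -0.0035222$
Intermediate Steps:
$D = -3$ ($D = -5 + 2 = -3$)
$Y{\left(X \right)} = 1$
$F{\left(c,C \right)} = 1$
$P = -34$ ($P = 1 \left(-34\right) = -34$)
$\frac{P}{9653} = - \frac{34}{9653}$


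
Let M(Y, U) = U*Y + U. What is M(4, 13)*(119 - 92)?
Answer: 1755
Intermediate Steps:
M(Y, U) = U + U*Y
M(4, 13)*(119 - 92) = (13*(1 + 4))*(119 - 92) = (13*5)*27 = 65*27 = 1755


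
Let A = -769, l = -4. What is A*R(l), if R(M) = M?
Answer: 3076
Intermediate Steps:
A*R(l) = -769*(-4) = 3076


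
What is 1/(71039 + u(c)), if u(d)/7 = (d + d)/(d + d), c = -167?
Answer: 1/71046 ≈ 1.4075e-5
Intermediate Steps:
u(d) = 7 (u(d) = 7*((d + d)/(d + d)) = 7*((2*d)/((2*d))) = 7*((2*d)*(1/(2*d))) = 7*1 = 7)
1/(71039 + u(c)) = 1/(71039 + 7) = 1/71046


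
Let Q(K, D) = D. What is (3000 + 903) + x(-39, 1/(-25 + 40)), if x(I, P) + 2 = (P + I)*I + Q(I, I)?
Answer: 26902/5 ≈ 5380.4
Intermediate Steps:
x(I, P) = -2 + I + I*(I + P) (x(I, P) = -2 + ((P + I)*I + I) = -2 + ((I + P)*I + I) = -2 + (I*(I + P) + I) = -2 + (I + I*(I + P)) = -2 + I + I*(I + P))
(3000 + 903) + x(-39, 1/(-25 + 40)) = (3000 + 903) + (-2 - 39 + (-39)² - 39/(-25 + 40)) = 3903 + (-2 - 39 + 1521 - 39/15) = 3903 + (-2 - 39 + 1521 - 39*1/15) = 3903 + (-2 - 39 + 1521 - 13/5) = 3903 + 7387/5 = 26902/5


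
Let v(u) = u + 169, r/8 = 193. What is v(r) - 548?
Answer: 1165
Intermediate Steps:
r = 1544 (r = 8*193 = 1544)
v(u) = 169 + u
v(r) - 548 = (169 + 1544) - 548 = 1713 - 548 = 1165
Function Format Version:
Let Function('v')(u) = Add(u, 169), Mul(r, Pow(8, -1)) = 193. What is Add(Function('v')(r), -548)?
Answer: 1165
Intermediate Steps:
r = 1544 (r = Mul(8, 193) = 1544)
Function('v')(u) = Add(169, u)
Add(Function('v')(r), -548) = Add(Add(169, 1544), -548) = Add(1713, -548) = 1165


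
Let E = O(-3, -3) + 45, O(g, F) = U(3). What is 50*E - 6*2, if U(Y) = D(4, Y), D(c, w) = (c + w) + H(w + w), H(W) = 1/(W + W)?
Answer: 15553/6 ≈ 2592.2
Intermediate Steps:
H(W) = 1/(2*W)
D(c, w) = c + w + 1/(4*w) (D(c, w) = (c + w) + 1/(2*(w + w)) = (c + w) + 1/(2*((2*w))) = (c + w) + (1/(2*w))/2 = (c + w) + 1/(4*w) = c + w + 1/(4*w))
U(Y) = 4 + Y + 1/(4*Y)
O(g, F) = 85/12 (O(g, F) = 4 + 3 + (¼)/3 = 4 + 3 + (¼)*(⅓) = 4 + 3 + 1/12 = 85/12)
E = 625/12 (E = 85/12 + 45 = 625/12 ≈ 52.083)
50*E - 6*2 = 50*(625/12) - 6*2 = 15625/6 - 12 = 15553/6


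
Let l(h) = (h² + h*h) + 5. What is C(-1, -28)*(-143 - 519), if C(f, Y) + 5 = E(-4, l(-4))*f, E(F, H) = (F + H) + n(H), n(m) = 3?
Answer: 27142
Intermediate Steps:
l(h) = 5 + 2*h² (l(h) = (h² + h²) + 5 = 2*h² + 5 = 5 + 2*h²)
E(F, H) = 3 + F + H (E(F, H) = (F + H) + 3 = 3 + F + H)
C(f, Y) = -5 + 36*f (C(f, Y) = -5 + (3 - 4 + (5 + 2*(-4)²))*f = -5 + (3 - 4 + (5 + 2*16))*f = -5 + (3 - 4 + (5 + 32))*f = -5 + (3 - 4 + 37)*f = -5 + 36*f)
C(-1, -28)*(-143 - 519) = (-5 + 36*(-1))*(-143 - 519) = (-5 - 36)*(-662) = -41*(-662) = 27142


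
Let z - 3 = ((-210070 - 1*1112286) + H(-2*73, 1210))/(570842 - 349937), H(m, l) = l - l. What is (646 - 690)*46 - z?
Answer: -446452079/220905 ≈ -2021.0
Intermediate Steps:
H(m, l) = 0
z = -659641/220905 (z = 3 + ((-210070 - 1*1112286) + 0)/(570842 - 349937) = 3 + ((-210070 - 1112286) + 0)/220905 = 3 + (-1322356 + 0)*(1/220905) = 3 - 1322356*1/220905 = 3 - 1322356/220905 = -659641/220905 ≈ -2.9861)
(646 - 690)*46 - z = (646 - 690)*46 - 1*(-659641/220905) = -44*46 + 659641/220905 = -2024 + 659641/220905 = -446452079/220905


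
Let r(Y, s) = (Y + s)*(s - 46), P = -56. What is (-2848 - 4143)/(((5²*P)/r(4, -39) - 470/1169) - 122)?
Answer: 138932143/2441848 ≈ 56.896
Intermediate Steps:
r(Y, s) = (-46 + s)*(Y + s) (r(Y, s) = (Y + s)*(-46 + s) = (-46 + s)*(Y + s))
(-2848 - 4143)/(((5²*P)/r(4, -39) - 470/1169) - 122) = (-2848 - 4143)/(((5²*(-56))/((-39)² - 46*4 - 46*(-39) + 4*(-39)) - 470/1169) - 122) = -6991/(((25*(-56))/(1521 - 184 + 1794 - 156) - 470*1/1169) - 122) = -6991/((-1400/2975 - 470/1169) - 122) = -6991/((-1400*1/2975 - 470/1169) - 122) = -6991/((-8/17 - 470/1169) - 122) = -6991/(-17342/19873 - 122) = -6991/(-2441848/19873) = -6991*(-19873/2441848) = 138932143/2441848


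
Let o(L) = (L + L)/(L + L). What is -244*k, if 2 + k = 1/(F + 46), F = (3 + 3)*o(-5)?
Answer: 6283/13 ≈ 483.31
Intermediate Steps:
o(L) = 1 (o(L) = (2*L)/((2*L)) = (2*L)*(1/(2*L)) = 1)
F = 6 (F = (3 + 3)*1 = 6*1 = 6)
k = -103/52 (k = -2 + 1/(6 + 46) = -2 + 1/52 = -103/52 ≈ -1.9808)
-244*k = -244*(-103/52) = 6283/13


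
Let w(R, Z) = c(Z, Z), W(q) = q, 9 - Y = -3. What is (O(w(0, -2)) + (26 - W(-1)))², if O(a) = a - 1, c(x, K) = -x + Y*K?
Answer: 16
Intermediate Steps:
Y = 12 (Y = 9 - 1*(-3) = 9 + 3 = 12)
c(x, K) = -x + 12*K
w(R, Z) = 11*Z (w(R, Z) = -Z + 12*Z = 11*Z)
O(a) = -1 + a
(O(w(0, -2)) + (26 - W(-1)))² = ((-1 + 11*(-2)) + (26 - 1*(-1)))² = ((-1 - 22) + (26 + 1))² = (-23 + 27)² = 4² = 16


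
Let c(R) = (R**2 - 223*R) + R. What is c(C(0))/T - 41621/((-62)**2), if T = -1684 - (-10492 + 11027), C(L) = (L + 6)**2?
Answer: -66617575/8529836 ≈ -7.8099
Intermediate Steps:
C(L) = (6 + L)**2
c(R) = R**2 - 222*R
T = -2219 (T = -1684 - 1*535 = -1684 - 535 = -2219)
c(C(0))/T - 41621/((-62)**2) = ((6 + 0)**2*(-222 + (6 + 0)**2))/(-2219) - 41621/((-62)**2) = (6**2*(-222 + 6**2))*(-1/2219) - 41621/3844 = (36*(-222 + 36))*(-1/2219) - 41621*1/3844 = (36*(-186))*(-1/2219) - 41621/3844 = -6696*(-1/2219) - 41621/3844 = 6696/2219 - 41621/3844 = -66617575/8529836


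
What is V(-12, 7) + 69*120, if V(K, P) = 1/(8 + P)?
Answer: 124201/15 ≈ 8280.1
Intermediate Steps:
V(-12, 7) + 69*120 = 1/(8 + 7) + 69*120 = 1/15 + 8280 = 124201/15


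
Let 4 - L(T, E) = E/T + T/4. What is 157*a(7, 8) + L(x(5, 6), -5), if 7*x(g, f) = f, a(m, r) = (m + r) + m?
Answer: 72736/21 ≈ 3463.6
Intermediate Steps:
a(m, r) = r + 2*m
x(g, f) = f/7
L(T, E) = 4 - T/4 - E/T (L(T, E) = 4 - (E/T + T/4) = 4 - (T/4 + E/T) = 4 + (-T/4 - E/T) = 4 - T/4 - E/T)
157*a(7, 8) + L(x(5, 6), -5) = 157*(8 + 2*7) + (4 - 6/28 - 1*(-5)/(1/7)*6) = 157*(8 + 14) + (4 - 1/4*6/7 - 1*(-5)/6/7) = 157*22 + (4 - 3/14 - 1*(-5)*7/6) = 3454 + (4 - 3/14 + 35/6) = 3454 + 202/21 = 72736/21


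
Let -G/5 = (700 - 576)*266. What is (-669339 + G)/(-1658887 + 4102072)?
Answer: -834259/2443185 ≈ -0.34146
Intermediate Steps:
G = -164920 (G = -5*(700 - 576)*266 = -620*266 = -5*32984 = -164920)
(-669339 + G)/(-1658887 + 4102072) = (-669339 - 164920)/(-1658887 + 4102072) = -834259/2443185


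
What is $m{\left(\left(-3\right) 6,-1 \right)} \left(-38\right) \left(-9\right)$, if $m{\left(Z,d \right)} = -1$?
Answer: $-342$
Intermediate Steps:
$m{\left(\left(-3\right) 6,-1 \right)} \left(-38\right) \left(-9\right) = \left(-1\right) \left(-38\right) \left(-9\right) = 38 \left(-9\right) = -342$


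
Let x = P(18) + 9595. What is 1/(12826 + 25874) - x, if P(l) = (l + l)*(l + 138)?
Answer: -588665699/38700 ≈ -15211.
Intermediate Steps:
P(l) = 2*l*(138 + l) (P(l) = (2*l)*(138 + l) = 2*l*(138 + l))
x = 15211 (x = 2*18*(138 + 18) + 9595 = 2*18*156 + 9595 = 5616 + 9595 = 15211)
1/(12826 + 25874) - x = 1/(12826 + 25874) - 1*15211 = 1/38700 - 15211 = -588665699/38700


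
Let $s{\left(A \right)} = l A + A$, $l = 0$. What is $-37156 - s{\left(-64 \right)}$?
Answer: $-37092$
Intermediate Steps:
$s{\left(A \right)} = A$ ($s{\left(A \right)} = 0 A + A = 0 + A = A$)
$-37156 - s{\left(-64 \right)} = -37156 - -64 = -37156 + 64 = -37092$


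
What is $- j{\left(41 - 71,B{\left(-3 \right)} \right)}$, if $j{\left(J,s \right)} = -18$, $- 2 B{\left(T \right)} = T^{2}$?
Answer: $18$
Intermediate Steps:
$B{\left(T \right)} = - \frac{T^{2}}{2}$
$- j{\left(41 - 71,B{\left(-3 \right)} \right)} = \left(-1\right) \left(-18\right) = 18$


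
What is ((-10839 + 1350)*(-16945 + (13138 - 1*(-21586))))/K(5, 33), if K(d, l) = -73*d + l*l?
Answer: -168704931/724 ≈ -2.3302e+5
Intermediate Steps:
K(d, l) = l² - 73*d (K(d, l) = -73*d + l² = l² - 73*d)
((-10839 + 1350)*(-16945 + (13138 - 1*(-21586))))/K(5, 33) = ((-10839 + 1350)*(-16945 + (13138 - 1*(-21586))))/(33² - 73*5) = (-9489*(-16945 + (13138 + 21586)))/(1089 - 365) = -9489*(-16945 + 34724)/724 = -9489*17779*(1/724) = -168704931*1/724 = -168704931/724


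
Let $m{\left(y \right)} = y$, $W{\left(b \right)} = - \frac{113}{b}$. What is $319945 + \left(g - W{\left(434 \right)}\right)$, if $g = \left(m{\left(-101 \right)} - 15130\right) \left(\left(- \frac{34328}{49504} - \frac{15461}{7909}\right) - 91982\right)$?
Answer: $\frac{2126064870526113145}{1517167652} \approx 1.4013 \cdot 10^{9}$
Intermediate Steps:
$g = \frac{9795297050353323}{6991556}$ ($g = \left(-101 - 15130\right) \left(\left(- \frac{34328}{49504} - \frac{15461}{7909}\right) - 91982\right) = - 15231 \left(\left(\left(-34328\right) \frac{1}{49504} - \frac{15461}{7909}\right) - 91982\right) = - 15231 \left(\left(- \frac{613}{884} - \frac{15461}{7909}\right) - 91982\right) = - 15231 \left(- \frac{18515741}{6991556} - 91982\right) = \left(-15231\right) \left(- \frac{643115819733}{6991556}\right) = \frac{9795297050353323}{6991556} \approx 1.401 \cdot 10^{9}$)
$319945 + \left(g - W{\left(434 \right)}\right) = 319945 + \left(\frac{9795297050353323}{6991556} - - \frac{113}{434}\right) = 319945 + \left(\frac{9795297050353323}{6991556} + \frac{113}{434}\right) = 319945 + \frac{2125579460321694005}{1517167652} = \frac{2126064870526113145}{1517167652}$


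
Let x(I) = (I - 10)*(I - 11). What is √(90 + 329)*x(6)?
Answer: 20*√419 ≈ 409.39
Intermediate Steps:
x(I) = (-11 + I)*(-10 + I) (x(I) = (-10 + I)*(-11 + I) = (-11 + I)*(-10 + I))
√(90 + 329)*x(6) = √(90 + 329)*(110 + 6² - 21*6) = √419*(110 + 36 - 126) = √419*20 = 20*√419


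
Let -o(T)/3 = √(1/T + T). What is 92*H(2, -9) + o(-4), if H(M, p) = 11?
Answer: 1012 - 3*I*√17/2 ≈ 1012.0 - 6.1847*I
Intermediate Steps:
o(T) = -3*√(T + 1/T) (o(T) = -3*√(1/T + T) = -3*√(T + 1/T))
92*H(2, -9) + o(-4) = 92*11 - 3*√(-4 + 1/(-4)) = 1012 - 3*√(-4 - ¼) = 1012 - 3*I*√17/2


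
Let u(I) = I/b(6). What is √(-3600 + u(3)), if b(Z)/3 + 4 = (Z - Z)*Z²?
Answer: I*√14401/2 ≈ 60.002*I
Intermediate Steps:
b(Z) = -12 (b(Z) = -12 + 3*((Z - Z)*Z²) = -12 + 3*(0*Z²) = -12 + 3*0 = -12 + 0 = -12)
u(I) = -I/12 (u(I) = I/(-12) = I*(-1/12) = -I/12)
√(-3600 + u(3)) = √(-3600 - 1/12*3) = √(-3600 - ¼) = √(-14401/4) = I*√14401/2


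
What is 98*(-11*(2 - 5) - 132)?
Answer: -9702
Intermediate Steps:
98*(-11*(2 - 5) - 132) = 98*(-11*(-3) - 132) = 98*(33 - 132) = 98*(-99) = -9702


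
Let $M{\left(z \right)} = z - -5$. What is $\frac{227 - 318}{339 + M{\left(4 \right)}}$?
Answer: $- \frac{91}{348} \approx -0.26149$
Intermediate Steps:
$M{\left(z \right)} = 5 + z$ ($M{\left(z \right)} = z + 5 = 5 + z$)
$\frac{227 - 318}{339 + M{\left(4 \right)}} = \frac{227 - 318}{339 + \left(5 + 4\right)} = - \frac{91}{339 + 9} = - \frac{91}{348}$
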